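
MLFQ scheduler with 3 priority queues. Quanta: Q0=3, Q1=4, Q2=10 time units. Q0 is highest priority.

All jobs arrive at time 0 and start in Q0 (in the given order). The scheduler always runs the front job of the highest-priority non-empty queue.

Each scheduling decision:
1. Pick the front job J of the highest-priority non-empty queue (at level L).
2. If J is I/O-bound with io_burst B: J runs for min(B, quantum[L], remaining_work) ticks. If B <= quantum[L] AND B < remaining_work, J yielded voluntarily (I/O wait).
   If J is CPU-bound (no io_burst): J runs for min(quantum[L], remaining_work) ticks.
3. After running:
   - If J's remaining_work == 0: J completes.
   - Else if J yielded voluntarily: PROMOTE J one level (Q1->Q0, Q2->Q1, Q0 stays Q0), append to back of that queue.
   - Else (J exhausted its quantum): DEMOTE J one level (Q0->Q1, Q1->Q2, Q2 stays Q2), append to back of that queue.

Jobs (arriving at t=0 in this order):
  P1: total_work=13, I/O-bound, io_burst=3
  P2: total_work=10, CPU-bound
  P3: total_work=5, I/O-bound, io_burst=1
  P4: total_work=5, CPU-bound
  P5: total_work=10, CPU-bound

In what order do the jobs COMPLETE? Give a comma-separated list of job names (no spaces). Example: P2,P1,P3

Answer: P1,P3,P4,P2,P5

Derivation:
t=0-3: P1@Q0 runs 3, rem=10, I/O yield, promote→Q0. Q0=[P2,P3,P4,P5,P1] Q1=[] Q2=[]
t=3-6: P2@Q0 runs 3, rem=7, quantum used, demote→Q1. Q0=[P3,P4,P5,P1] Q1=[P2] Q2=[]
t=6-7: P3@Q0 runs 1, rem=4, I/O yield, promote→Q0. Q0=[P4,P5,P1,P3] Q1=[P2] Q2=[]
t=7-10: P4@Q0 runs 3, rem=2, quantum used, demote→Q1. Q0=[P5,P1,P3] Q1=[P2,P4] Q2=[]
t=10-13: P5@Q0 runs 3, rem=7, quantum used, demote→Q1. Q0=[P1,P3] Q1=[P2,P4,P5] Q2=[]
t=13-16: P1@Q0 runs 3, rem=7, I/O yield, promote→Q0. Q0=[P3,P1] Q1=[P2,P4,P5] Q2=[]
t=16-17: P3@Q0 runs 1, rem=3, I/O yield, promote→Q0. Q0=[P1,P3] Q1=[P2,P4,P5] Q2=[]
t=17-20: P1@Q0 runs 3, rem=4, I/O yield, promote→Q0. Q0=[P3,P1] Q1=[P2,P4,P5] Q2=[]
t=20-21: P3@Q0 runs 1, rem=2, I/O yield, promote→Q0. Q0=[P1,P3] Q1=[P2,P4,P5] Q2=[]
t=21-24: P1@Q0 runs 3, rem=1, I/O yield, promote→Q0. Q0=[P3,P1] Q1=[P2,P4,P5] Q2=[]
t=24-25: P3@Q0 runs 1, rem=1, I/O yield, promote→Q0. Q0=[P1,P3] Q1=[P2,P4,P5] Q2=[]
t=25-26: P1@Q0 runs 1, rem=0, completes. Q0=[P3] Q1=[P2,P4,P5] Q2=[]
t=26-27: P3@Q0 runs 1, rem=0, completes. Q0=[] Q1=[P2,P4,P5] Q2=[]
t=27-31: P2@Q1 runs 4, rem=3, quantum used, demote→Q2. Q0=[] Q1=[P4,P5] Q2=[P2]
t=31-33: P4@Q1 runs 2, rem=0, completes. Q0=[] Q1=[P5] Q2=[P2]
t=33-37: P5@Q1 runs 4, rem=3, quantum used, demote→Q2. Q0=[] Q1=[] Q2=[P2,P5]
t=37-40: P2@Q2 runs 3, rem=0, completes. Q0=[] Q1=[] Q2=[P5]
t=40-43: P5@Q2 runs 3, rem=0, completes. Q0=[] Q1=[] Q2=[]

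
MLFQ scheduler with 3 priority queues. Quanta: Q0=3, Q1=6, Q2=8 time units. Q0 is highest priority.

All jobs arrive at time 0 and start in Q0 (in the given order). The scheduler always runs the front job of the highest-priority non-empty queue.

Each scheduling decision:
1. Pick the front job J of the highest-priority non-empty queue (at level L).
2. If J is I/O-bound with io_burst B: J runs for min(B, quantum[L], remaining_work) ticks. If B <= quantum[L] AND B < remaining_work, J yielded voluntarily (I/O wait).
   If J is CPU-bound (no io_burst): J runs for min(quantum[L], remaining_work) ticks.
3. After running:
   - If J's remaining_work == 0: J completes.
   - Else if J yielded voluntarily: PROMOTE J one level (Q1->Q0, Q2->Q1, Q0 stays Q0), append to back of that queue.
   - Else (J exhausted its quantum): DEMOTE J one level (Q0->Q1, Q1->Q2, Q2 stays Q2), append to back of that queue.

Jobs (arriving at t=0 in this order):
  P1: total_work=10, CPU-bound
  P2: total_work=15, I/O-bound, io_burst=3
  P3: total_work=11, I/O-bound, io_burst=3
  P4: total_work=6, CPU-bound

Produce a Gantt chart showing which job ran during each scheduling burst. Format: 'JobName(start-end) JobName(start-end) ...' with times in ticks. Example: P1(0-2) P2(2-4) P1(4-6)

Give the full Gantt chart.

Answer: P1(0-3) P2(3-6) P3(6-9) P4(9-12) P2(12-15) P3(15-18) P2(18-21) P3(21-24) P2(24-27) P3(27-29) P2(29-32) P1(32-38) P4(38-41) P1(41-42)

Derivation:
t=0-3: P1@Q0 runs 3, rem=7, quantum used, demote→Q1. Q0=[P2,P3,P4] Q1=[P1] Q2=[]
t=3-6: P2@Q0 runs 3, rem=12, I/O yield, promote→Q0. Q0=[P3,P4,P2] Q1=[P1] Q2=[]
t=6-9: P3@Q0 runs 3, rem=8, I/O yield, promote→Q0. Q0=[P4,P2,P3] Q1=[P1] Q2=[]
t=9-12: P4@Q0 runs 3, rem=3, quantum used, demote→Q1. Q0=[P2,P3] Q1=[P1,P4] Q2=[]
t=12-15: P2@Q0 runs 3, rem=9, I/O yield, promote→Q0. Q0=[P3,P2] Q1=[P1,P4] Q2=[]
t=15-18: P3@Q0 runs 3, rem=5, I/O yield, promote→Q0. Q0=[P2,P3] Q1=[P1,P4] Q2=[]
t=18-21: P2@Q0 runs 3, rem=6, I/O yield, promote→Q0. Q0=[P3,P2] Q1=[P1,P4] Q2=[]
t=21-24: P3@Q0 runs 3, rem=2, I/O yield, promote→Q0. Q0=[P2,P3] Q1=[P1,P4] Q2=[]
t=24-27: P2@Q0 runs 3, rem=3, I/O yield, promote→Q0. Q0=[P3,P2] Q1=[P1,P4] Q2=[]
t=27-29: P3@Q0 runs 2, rem=0, completes. Q0=[P2] Q1=[P1,P4] Q2=[]
t=29-32: P2@Q0 runs 3, rem=0, completes. Q0=[] Q1=[P1,P4] Q2=[]
t=32-38: P1@Q1 runs 6, rem=1, quantum used, demote→Q2. Q0=[] Q1=[P4] Q2=[P1]
t=38-41: P4@Q1 runs 3, rem=0, completes. Q0=[] Q1=[] Q2=[P1]
t=41-42: P1@Q2 runs 1, rem=0, completes. Q0=[] Q1=[] Q2=[]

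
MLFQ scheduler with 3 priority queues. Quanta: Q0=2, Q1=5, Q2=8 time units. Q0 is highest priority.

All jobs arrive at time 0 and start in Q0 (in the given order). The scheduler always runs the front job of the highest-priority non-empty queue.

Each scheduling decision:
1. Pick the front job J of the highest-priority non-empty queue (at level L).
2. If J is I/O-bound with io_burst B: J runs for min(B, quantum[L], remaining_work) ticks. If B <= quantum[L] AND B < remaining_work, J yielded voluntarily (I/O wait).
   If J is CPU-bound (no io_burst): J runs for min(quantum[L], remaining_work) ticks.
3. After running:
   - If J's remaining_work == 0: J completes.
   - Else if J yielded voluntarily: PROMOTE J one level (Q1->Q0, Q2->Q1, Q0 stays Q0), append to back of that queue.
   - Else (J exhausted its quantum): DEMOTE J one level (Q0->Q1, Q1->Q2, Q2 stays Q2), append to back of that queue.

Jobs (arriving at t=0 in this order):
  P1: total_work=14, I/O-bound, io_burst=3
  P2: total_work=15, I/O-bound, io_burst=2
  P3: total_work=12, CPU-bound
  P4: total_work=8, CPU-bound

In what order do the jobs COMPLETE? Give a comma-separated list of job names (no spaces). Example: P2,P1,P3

t=0-2: P1@Q0 runs 2, rem=12, quantum used, demote→Q1. Q0=[P2,P3,P4] Q1=[P1] Q2=[]
t=2-4: P2@Q0 runs 2, rem=13, I/O yield, promote→Q0. Q0=[P3,P4,P2] Q1=[P1] Q2=[]
t=4-6: P3@Q0 runs 2, rem=10, quantum used, demote→Q1. Q0=[P4,P2] Q1=[P1,P3] Q2=[]
t=6-8: P4@Q0 runs 2, rem=6, quantum used, demote→Q1. Q0=[P2] Q1=[P1,P3,P4] Q2=[]
t=8-10: P2@Q0 runs 2, rem=11, I/O yield, promote→Q0. Q0=[P2] Q1=[P1,P3,P4] Q2=[]
t=10-12: P2@Q0 runs 2, rem=9, I/O yield, promote→Q0. Q0=[P2] Q1=[P1,P3,P4] Q2=[]
t=12-14: P2@Q0 runs 2, rem=7, I/O yield, promote→Q0. Q0=[P2] Q1=[P1,P3,P4] Q2=[]
t=14-16: P2@Q0 runs 2, rem=5, I/O yield, promote→Q0. Q0=[P2] Q1=[P1,P3,P4] Q2=[]
t=16-18: P2@Q0 runs 2, rem=3, I/O yield, promote→Q0. Q0=[P2] Q1=[P1,P3,P4] Q2=[]
t=18-20: P2@Q0 runs 2, rem=1, I/O yield, promote→Q0. Q0=[P2] Q1=[P1,P3,P4] Q2=[]
t=20-21: P2@Q0 runs 1, rem=0, completes. Q0=[] Q1=[P1,P3,P4] Q2=[]
t=21-24: P1@Q1 runs 3, rem=9, I/O yield, promote→Q0. Q0=[P1] Q1=[P3,P4] Q2=[]
t=24-26: P1@Q0 runs 2, rem=7, quantum used, demote→Q1. Q0=[] Q1=[P3,P4,P1] Q2=[]
t=26-31: P3@Q1 runs 5, rem=5, quantum used, demote→Q2. Q0=[] Q1=[P4,P1] Q2=[P3]
t=31-36: P4@Q1 runs 5, rem=1, quantum used, demote→Q2. Q0=[] Q1=[P1] Q2=[P3,P4]
t=36-39: P1@Q1 runs 3, rem=4, I/O yield, promote→Q0. Q0=[P1] Q1=[] Q2=[P3,P4]
t=39-41: P1@Q0 runs 2, rem=2, quantum used, demote→Q1. Q0=[] Q1=[P1] Q2=[P3,P4]
t=41-43: P1@Q1 runs 2, rem=0, completes. Q0=[] Q1=[] Q2=[P3,P4]
t=43-48: P3@Q2 runs 5, rem=0, completes. Q0=[] Q1=[] Q2=[P4]
t=48-49: P4@Q2 runs 1, rem=0, completes. Q0=[] Q1=[] Q2=[]

Answer: P2,P1,P3,P4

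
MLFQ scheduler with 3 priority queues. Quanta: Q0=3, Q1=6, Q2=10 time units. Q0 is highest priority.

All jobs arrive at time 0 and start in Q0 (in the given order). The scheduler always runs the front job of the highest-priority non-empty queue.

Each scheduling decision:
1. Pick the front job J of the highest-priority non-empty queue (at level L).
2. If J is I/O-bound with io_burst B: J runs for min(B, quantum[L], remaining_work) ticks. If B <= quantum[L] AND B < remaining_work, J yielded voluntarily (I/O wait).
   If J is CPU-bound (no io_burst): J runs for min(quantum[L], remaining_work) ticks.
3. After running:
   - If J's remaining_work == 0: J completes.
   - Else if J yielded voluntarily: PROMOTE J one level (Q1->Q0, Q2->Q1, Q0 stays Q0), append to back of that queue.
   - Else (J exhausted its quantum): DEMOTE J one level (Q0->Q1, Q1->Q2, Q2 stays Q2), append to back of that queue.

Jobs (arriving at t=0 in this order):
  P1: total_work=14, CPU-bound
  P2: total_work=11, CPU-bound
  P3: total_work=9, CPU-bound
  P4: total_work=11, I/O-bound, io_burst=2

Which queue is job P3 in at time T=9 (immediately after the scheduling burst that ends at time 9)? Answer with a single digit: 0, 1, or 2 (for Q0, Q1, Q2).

t=0-3: P1@Q0 runs 3, rem=11, quantum used, demote→Q1. Q0=[P2,P3,P4] Q1=[P1] Q2=[]
t=3-6: P2@Q0 runs 3, rem=8, quantum used, demote→Q1. Q0=[P3,P4] Q1=[P1,P2] Q2=[]
t=6-9: P3@Q0 runs 3, rem=6, quantum used, demote→Q1. Q0=[P4] Q1=[P1,P2,P3] Q2=[]
t=9-11: P4@Q0 runs 2, rem=9, I/O yield, promote→Q0. Q0=[P4] Q1=[P1,P2,P3] Q2=[]
t=11-13: P4@Q0 runs 2, rem=7, I/O yield, promote→Q0. Q0=[P4] Q1=[P1,P2,P3] Q2=[]
t=13-15: P4@Q0 runs 2, rem=5, I/O yield, promote→Q0. Q0=[P4] Q1=[P1,P2,P3] Q2=[]
t=15-17: P4@Q0 runs 2, rem=3, I/O yield, promote→Q0. Q0=[P4] Q1=[P1,P2,P3] Q2=[]
t=17-19: P4@Q0 runs 2, rem=1, I/O yield, promote→Q0. Q0=[P4] Q1=[P1,P2,P3] Q2=[]
t=19-20: P4@Q0 runs 1, rem=0, completes. Q0=[] Q1=[P1,P2,P3] Q2=[]
t=20-26: P1@Q1 runs 6, rem=5, quantum used, demote→Q2. Q0=[] Q1=[P2,P3] Q2=[P1]
t=26-32: P2@Q1 runs 6, rem=2, quantum used, demote→Q2. Q0=[] Q1=[P3] Q2=[P1,P2]
t=32-38: P3@Q1 runs 6, rem=0, completes. Q0=[] Q1=[] Q2=[P1,P2]
t=38-43: P1@Q2 runs 5, rem=0, completes. Q0=[] Q1=[] Q2=[P2]
t=43-45: P2@Q2 runs 2, rem=0, completes. Q0=[] Q1=[] Q2=[]

Answer: 1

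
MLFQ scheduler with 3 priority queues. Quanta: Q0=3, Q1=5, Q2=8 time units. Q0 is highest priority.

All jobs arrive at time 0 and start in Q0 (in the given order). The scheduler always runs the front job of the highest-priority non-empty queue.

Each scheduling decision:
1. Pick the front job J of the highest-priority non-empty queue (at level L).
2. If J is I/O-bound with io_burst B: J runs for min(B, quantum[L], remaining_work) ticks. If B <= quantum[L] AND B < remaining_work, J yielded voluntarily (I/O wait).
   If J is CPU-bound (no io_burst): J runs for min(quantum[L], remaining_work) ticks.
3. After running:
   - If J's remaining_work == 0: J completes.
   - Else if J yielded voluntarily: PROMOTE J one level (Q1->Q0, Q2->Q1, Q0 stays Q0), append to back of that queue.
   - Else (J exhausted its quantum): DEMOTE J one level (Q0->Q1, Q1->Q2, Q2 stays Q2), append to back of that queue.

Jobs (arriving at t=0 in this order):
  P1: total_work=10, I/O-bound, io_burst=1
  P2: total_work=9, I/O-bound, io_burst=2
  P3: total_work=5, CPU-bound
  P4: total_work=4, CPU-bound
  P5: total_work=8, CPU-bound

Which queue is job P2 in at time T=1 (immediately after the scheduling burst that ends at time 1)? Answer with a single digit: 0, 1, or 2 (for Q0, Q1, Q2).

t=0-1: P1@Q0 runs 1, rem=9, I/O yield, promote→Q0. Q0=[P2,P3,P4,P5,P1] Q1=[] Q2=[]
t=1-3: P2@Q0 runs 2, rem=7, I/O yield, promote→Q0. Q0=[P3,P4,P5,P1,P2] Q1=[] Q2=[]
t=3-6: P3@Q0 runs 3, rem=2, quantum used, demote→Q1. Q0=[P4,P5,P1,P2] Q1=[P3] Q2=[]
t=6-9: P4@Q0 runs 3, rem=1, quantum used, demote→Q1. Q0=[P5,P1,P2] Q1=[P3,P4] Q2=[]
t=9-12: P5@Q0 runs 3, rem=5, quantum used, demote→Q1. Q0=[P1,P2] Q1=[P3,P4,P5] Q2=[]
t=12-13: P1@Q0 runs 1, rem=8, I/O yield, promote→Q0. Q0=[P2,P1] Q1=[P3,P4,P5] Q2=[]
t=13-15: P2@Q0 runs 2, rem=5, I/O yield, promote→Q0. Q0=[P1,P2] Q1=[P3,P4,P5] Q2=[]
t=15-16: P1@Q0 runs 1, rem=7, I/O yield, promote→Q0. Q0=[P2,P1] Q1=[P3,P4,P5] Q2=[]
t=16-18: P2@Q0 runs 2, rem=3, I/O yield, promote→Q0. Q0=[P1,P2] Q1=[P3,P4,P5] Q2=[]
t=18-19: P1@Q0 runs 1, rem=6, I/O yield, promote→Q0. Q0=[P2,P1] Q1=[P3,P4,P5] Q2=[]
t=19-21: P2@Q0 runs 2, rem=1, I/O yield, promote→Q0. Q0=[P1,P2] Q1=[P3,P4,P5] Q2=[]
t=21-22: P1@Q0 runs 1, rem=5, I/O yield, promote→Q0. Q0=[P2,P1] Q1=[P3,P4,P5] Q2=[]
t=22-23: P2@Q0 runs 1, rem=0, completes. Q0=[P1] Q1=[P3,P4,P5] Q2=[]
t=23-24: P1@Q0 runs 1, rem=4, I/O yield, promote→Q0. Q0=[P1] Q1=[P3,P4,P5] Q2=[]
t=24-25: P1@Q0 runs 1, rem=3, I/O yield, promote→Q0. Q0=[P1] Q1=[P3,P4,P5] Q2=[]
t=25-26: P1@Q0 runs 1, rem=2, I/O yield, promote→Q0. Q0=[P1] Q1=[P3,P4,P5] Q2=[]
t=26-27: P1@Q0 runs 1, rem=1, I/O yield, promote→Q0. Q0=[P1] Q1=[P3,P4,P5] Q2=[]
t=27-28: P1@Q0 runs 1, rem=0, completes. Q0=[] Q1=[P3,P4,P5] Q2=[]
t=28-30: P3@Q1 runs 2, rem=0, completes. Q0=[] Q1=[P4,P5] Q2=[]
t=30-31: P4@Q1 runs 1, rem=0, completes. Q0=[] Q1=[P5] Q2=[]
t=31-36: P5@Q1 runs 5, rem=0, completes. Q0=[] Q1=[] Q2=[]

Answer: 0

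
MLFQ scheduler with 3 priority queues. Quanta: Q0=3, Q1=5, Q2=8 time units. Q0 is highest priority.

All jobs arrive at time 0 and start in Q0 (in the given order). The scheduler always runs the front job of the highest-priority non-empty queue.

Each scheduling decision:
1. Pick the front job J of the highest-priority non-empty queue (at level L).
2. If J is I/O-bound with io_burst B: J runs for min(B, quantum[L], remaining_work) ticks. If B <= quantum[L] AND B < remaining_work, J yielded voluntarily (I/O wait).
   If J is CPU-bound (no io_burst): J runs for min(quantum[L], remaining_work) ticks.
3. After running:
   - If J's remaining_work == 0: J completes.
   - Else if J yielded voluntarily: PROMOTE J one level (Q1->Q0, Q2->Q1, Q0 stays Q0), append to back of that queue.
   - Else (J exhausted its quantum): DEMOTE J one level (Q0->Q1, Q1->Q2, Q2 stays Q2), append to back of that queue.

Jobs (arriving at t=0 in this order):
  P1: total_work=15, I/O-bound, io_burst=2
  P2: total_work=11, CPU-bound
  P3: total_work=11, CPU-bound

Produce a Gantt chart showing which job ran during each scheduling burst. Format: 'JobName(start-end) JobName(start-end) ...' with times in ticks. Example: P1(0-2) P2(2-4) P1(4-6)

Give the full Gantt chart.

t=0-2: P1@Q0 runs 2, rem=13, I/O yield, promote→Q0. Q0=[P2,P3,P1] Q1=[] Q2=[]
t=2-5: P2@Q0 runs 3, rem=8, quantum used, demote→Q1. Q0=[P3,P1] Q1=[P2] Q2=[]
t=5-8: P3@Q0 runs 3, rem=8, quantum used, demote→Q1. Q0=[P1] Q1=[P2,P3] Q2=[]
t=8-10: P1@Q0 runs 2, rem=11, I/O yield, promote→Q0. Q0=[P1] Q1=[P2,P3] Q2=[]
t=10-12: P1@Q0 runs 2, rem=9, I/O yield, promote→Q0. Q0=[P1] Q1=[P2,P3] Q2=[]
t=12-14: P1@Q0 runs 2, rem=7, I/O yield, promote→Q0. Q0=[P1] Q1=[P2,P3] Q2=[]
t=14-16: P1@Q0 runs 2, rem=5, I/O yield, promote→Q0. Q0=[P1] Q1=[P2,P3] Q2=[]
t=16-18: P1@Q0 runs 2, rem=3, I/O yield, promote→Q0. Q0=[P1] Q1=[P2,P3] Q2=[]
t=18-20: P1@Q0 runs 2, rem=1, I/O yield, promote→Q0. Q0=[P1] Q1=[P2,P3] Q2=[]
t=20-21: P1@Q0 runs 1, rem=0, completes. Q0=[] Q1=[P2,P3] Q2=[]
t=21-26: P2@Q1 runs 5, rem=3, quantum used, demote→Q2. Q0=[] Q1=[P3] Q2=[P2]
t=26-31: P3@Q1 runs 5, rem=3, quantum used, demote→Q2. Q0=[] Q1=[] Q2=[P2,P3]
t=31-34: P2@Q2 runs 3, rem=0, completes. Q0=[] Q1=[] Q2=[P3]
t=34-37: P3@Q2 runs 3, rem=0, completes. Q0=[] Q1=[] Q2=[]

Answer: P1(0-2) P2(2-5) P3(5-8) P1(8-10) P1(10-12) P1(12-14) P1(14-16) P1(16-18) P1(18-20) P1(20-21) P2(21-26) P3(26-31) P2(31-34) P3(34-37)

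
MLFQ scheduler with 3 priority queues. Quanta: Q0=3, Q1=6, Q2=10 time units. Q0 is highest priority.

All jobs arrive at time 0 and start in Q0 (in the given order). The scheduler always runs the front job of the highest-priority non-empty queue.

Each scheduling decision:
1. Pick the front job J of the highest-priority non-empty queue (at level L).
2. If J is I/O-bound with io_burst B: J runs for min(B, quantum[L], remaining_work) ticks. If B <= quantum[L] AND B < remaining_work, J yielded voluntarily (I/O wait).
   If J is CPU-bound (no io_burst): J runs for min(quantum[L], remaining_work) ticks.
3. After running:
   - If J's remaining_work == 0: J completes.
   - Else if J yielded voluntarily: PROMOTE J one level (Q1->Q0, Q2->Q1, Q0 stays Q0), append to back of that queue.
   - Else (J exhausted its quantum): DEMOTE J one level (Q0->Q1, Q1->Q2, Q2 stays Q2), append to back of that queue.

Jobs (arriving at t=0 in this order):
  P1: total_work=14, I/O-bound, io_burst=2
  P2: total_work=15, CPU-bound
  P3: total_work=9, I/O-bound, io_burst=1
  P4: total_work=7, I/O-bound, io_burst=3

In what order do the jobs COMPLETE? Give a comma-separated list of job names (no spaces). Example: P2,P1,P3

t=0-2: P1@Q0 runs 2, rem=12, I/O yield, promote→Q0. Q0=[P2,P3,P4,P1] Q1=[] Q2=[]
t=2-5: P2@Q0 runs 3, rem=12, quantum used, demote→Q1. Q0=[P3,P4,P1] Q1=[P2] Q2=[]
t=5-6: P3@Q0 runs 1, rem=8, I/O yield, promote→Q0. Q0=[P4,P1,P3] Q1=[P2] Q2=[]
t=6-9: P4@Q0 runs 3, rem=4, I/O yield, promote→Q0. Q0=[P1,P3,P4] Q1=[P2] Q2=[]
t=9-11: P1@Q0 runs 2, rem=10, I/O yield, promote→Q0. Q0=[P3,P4,P1] Q1=[P2] Q2=[]
t=11-12: P3@Q0 runs 1, rem=7, I/O yield, promote→Q0. Q0=[P4,P1,P3] Q1=[P2] Q2=[]
t=12-15: P4@Q0 runs 3, rem=1, I/O yield, promote→Q0. Q0=[P1,P3,P4] Q1=[P2] Q2=[]
t=15-17: P1@Q0 runs 2, rem=8, I/O yield, promote→Q0. Q0=[P3,P4,P1] Q1=[P2] Q2=[]
t=17-18: P3@Q0 runs 1, rem=6, I/O yield, promote→Q0. Q0=[P4,P1,P3] Q1=[P2] Q2=[]
t=18-19: P4@Q0 runs 1, rem=0, completes. Q0=[P1,P3] Q1=[P2] Q2=[]
t=19-21: P1@Q0 runs 2, rem=6, I/O yield, promote→Q0. Q0=[P3,P1] Q1=[P2] Q2=[]
t=21-22: P3@Q0 runs 1, rem=5, I/O yield, promote→Q0. Q0=[P1,P3] Q1=[P2] Q2=[]
t=22-24: P1@Q0 runs 2, rem=4, I/O yield, promote→Q0. Q0=[P3,P1] Q1=[P2] Q2=[]
t=24-25: P3@Q0 runs 1, rem=4, I/O yield, promote→Q0. Q0=[P1,P3] Q1=[P2] Q2=[]
t=25-27: P1@Q0 runs 2, rem=2, I/O yield, promote→Q0. Q0=[P3,P1] Q1=[P2] Q2=[]
t=27-28: P3@Q0 runs 1, rem=3, I/O yield, promote→Q0. Q0=[P1,P3] Q1=[P2] Q2=[]
t=28-30: P1@Q0 runs 2, rem=0, completes. Q0=[P3] Q1=[P2] Q2=[]
t=30-31: P3@Q0 runs 1, rem=2, I/O yield, promote→Q0. Q0=[P3] Q1=[P2] Q2=[]
t=31-32: P3@Q0 runs 1, rem=1, I/O yield, promote→Q0. Q0=[P3] Q1=[P2] Q2=[]
t=32-33: P3@Q0 runs 1, rem=0, completes. Q0=[] Q1=[P2] Q2=[]
t=33-39: P2@Q1 runs 6, rem=6, quantum used, demote→Q2. Q0=[] Q1=[] Q2=[P2]
t=39-45: P2@Q2 runs 6, rem=0, completes. Q0=[] Q1=[] Q2=[]

Answer: P4,P1,P3,P2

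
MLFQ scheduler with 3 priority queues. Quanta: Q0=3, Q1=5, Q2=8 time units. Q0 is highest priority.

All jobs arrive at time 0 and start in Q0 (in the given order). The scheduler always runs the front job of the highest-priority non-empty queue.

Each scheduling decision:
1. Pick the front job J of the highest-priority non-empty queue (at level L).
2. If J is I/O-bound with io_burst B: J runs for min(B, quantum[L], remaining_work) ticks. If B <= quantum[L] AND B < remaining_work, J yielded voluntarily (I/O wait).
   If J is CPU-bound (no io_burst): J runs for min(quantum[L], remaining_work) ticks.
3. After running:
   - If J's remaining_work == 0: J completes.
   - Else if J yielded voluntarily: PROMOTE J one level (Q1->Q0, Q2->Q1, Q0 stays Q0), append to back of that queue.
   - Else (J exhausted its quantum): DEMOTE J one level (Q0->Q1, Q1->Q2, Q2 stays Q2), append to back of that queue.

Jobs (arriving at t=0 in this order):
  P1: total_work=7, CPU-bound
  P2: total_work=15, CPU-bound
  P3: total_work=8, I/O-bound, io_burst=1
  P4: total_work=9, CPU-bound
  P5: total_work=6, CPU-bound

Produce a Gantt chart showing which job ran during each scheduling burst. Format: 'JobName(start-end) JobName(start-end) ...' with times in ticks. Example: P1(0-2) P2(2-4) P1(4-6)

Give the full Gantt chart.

Answer: P1(0-3) P2(3-6) P3(6-7) P4(7-10) P5(10-13) P3(13-14) P3(14-15) P3(15-16) P3(16-17) P3(17-18) P3(18-19) P3(19-20) P1(20-24) P2(24-29) P4(29-34) P5(34-37) P2(37-44) P4(44-45)

Derivation:
t=0-3: P1@Q0 runs 3, rem=4, quantum used, demote→Q1. Q0=[P2,P3,P4,P5] Q1=[P1] Q2=[]
t=3-6: P2@Q0 runs 3, rem=12, quantum used, demote→Q1. Q0=[P3,P4,P5] Q1=[P1,P2] Q2=[]
t=6-7: P3@Q0 runs 1, rem=7, I/O yield, promote→Q0. Q0=[P4,P5,P3] Q1=[P1,P2] Q2=[]
t=7-10: P4@Q0 runs 3, rem=6, quantum used, demote→Q1. Q0=[P5,P3] Q1=[P1,P2,P4] Q2=[]
t=10-13: P5@Q0 runs 3, rem=3, quantum used, demote→Q1. Q0=[P3] Q1=[P1,P2,P4,P5] Q2=[]
t=13-14: P3@Q0 runs 1, rem=6, I/O yield, promote→Q0. Q0=[P3] Q1=[P1,P2,P4,P5] Q2=[]
t=14-15: P3@Q0 runs 1, rem=5, I/O yield, promote→Q0. Q0=[P3] Q1=[P1,P2,P4,P5] Q2=[]
t=15-16: P3@Q0 runs 1, rem=4, I/O yield, promote→Q0. Q0=[P3] Q1=[P1,P2,P4,P5] Q2=[]
t=16-17: P3@Q0 runs 1, rem=3, I/O yield, promote→Q0. Q0=[P3] Q1=[P1,P2,P4,P5] Q2=[]
t=17-18: P3@Q0 runs 1, rem=2, I/O yield, promote→Q0. Q0=[P3] Q1=[P1,P2,P4,P5] Q2=[]
t=18-19: P3@Q0 runs 1, rem=1, I/O yield, promote→Q0. Q0=[P3] Q1=[P1,P2,P4,P5] Q2=[]
t=19-20: P3@Q0 runs 1, rem=0, completes. Q0=[] Q1=[P1,P2,P4,P5] Q2=[]
t=20-24: P1@Q1 runs 4, rem=0, completes. Q0=[] Q1=[P2,P4,P5] Q2=[]
t=24-29: P2@Q1 runs 5, rem=7, quantum used, demote→Q2. Q0=[] Q1=[P4,P5] Q2=[P2]
t=29-34: P4@Q1 runs 5, rem=1, quantum used, demote→Q2. Q0=[] Q1=[P5] Q2=[P2,P4]
t=34-37: P5@Q1 runs 3, rem=0, completes. Q0=[] Q1=[] Q2=[P2,P4]
t=37-44: P2@Q2 runs 7, rem=0, completes. Q0=[] Q1=[] Q2=[P4]
t=44-45: P4@Q2 runs 1, rem=0, completes. Q0=[] Q1=[] Q2=[]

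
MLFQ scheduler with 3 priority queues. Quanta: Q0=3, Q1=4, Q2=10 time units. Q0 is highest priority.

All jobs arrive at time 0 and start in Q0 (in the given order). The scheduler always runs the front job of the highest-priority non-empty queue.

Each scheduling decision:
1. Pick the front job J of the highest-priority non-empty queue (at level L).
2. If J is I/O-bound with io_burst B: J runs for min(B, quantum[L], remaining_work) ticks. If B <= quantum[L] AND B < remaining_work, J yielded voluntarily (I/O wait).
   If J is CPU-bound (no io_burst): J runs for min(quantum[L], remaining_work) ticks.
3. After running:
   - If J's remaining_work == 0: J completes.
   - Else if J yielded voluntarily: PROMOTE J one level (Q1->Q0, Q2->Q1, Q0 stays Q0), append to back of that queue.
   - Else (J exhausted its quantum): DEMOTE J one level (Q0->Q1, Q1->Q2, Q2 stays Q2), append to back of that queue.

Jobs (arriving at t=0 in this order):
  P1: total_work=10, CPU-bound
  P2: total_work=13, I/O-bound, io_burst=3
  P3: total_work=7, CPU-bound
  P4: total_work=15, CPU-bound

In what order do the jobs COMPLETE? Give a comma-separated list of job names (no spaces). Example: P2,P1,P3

Answer: P2,P3,P1,P4

Derivation:
t=0-3: P1@Q0 runs 3, rem=7, quantum used, demote→Q1. Q0=[P2,P3,P4] Q1=[P1] Q2=[]
t=3-6: P2@Q0 runs 3, rem=10, I/O yield, promote→Q0. Q0=[P3,P4,P2] Q1=[P1] Q2=[]
t=6-9: P3@Q0 runs 3, rem=4, quantum used, demote→Q1. Q0=[P4,P2] Q1=[P1,P3] Q2=[]
t=9-12: P4@Q0 runs 3, rem=12, quantum used, demote→Q1. Q0=[P2] Q1=[P1,P3,P4] Q2=[]
t=12-15: P2@Q0 runs 3, rem=7, I/O yield, promote→Q0. Q0=[P2] Q1=[P1,P3,P4] Q2=[]
t=15-18: P2@Q0 runs 3, rem=4, I/O yield, promote→Q0. Q0=[P2] Q1=[P1,P3,P4] Q2=[]
t=18-21: P2@Q0 runs 3, rem=1, I/O yield, promote→Q0. Q0=[P2] Q1=[P1,P3,P4] Q2=[]
t=21-22: P2@Q0 runs 1, rem=0, completes. Q0=[] Q1=[P1,P3,P4] Q2=[]
t=22-26: P1@Q1 runs 4, rem=3, quantum used, demote→Q2. Q0=[] Q1=[P3,P4] Q2=[P1]
t=26-30: P3@Q1 runs 4, rem=0, completes. Q0=[] Q1=[P4] Q2=[P1]
t=30-34: P4@Q1 runs 4, rem=8, quantum used, demote→Q2. Q0=[] Q1=[] Q2=[P1,P4]
t=34-37: P1@Q2 runs 3, rem=0, completes. Q0=[] Q1=[] Q2=[P4]
t=37-45: P4@Q2 runs 8, rem=0, completes. Q0=[] Q1=[] Q2=[]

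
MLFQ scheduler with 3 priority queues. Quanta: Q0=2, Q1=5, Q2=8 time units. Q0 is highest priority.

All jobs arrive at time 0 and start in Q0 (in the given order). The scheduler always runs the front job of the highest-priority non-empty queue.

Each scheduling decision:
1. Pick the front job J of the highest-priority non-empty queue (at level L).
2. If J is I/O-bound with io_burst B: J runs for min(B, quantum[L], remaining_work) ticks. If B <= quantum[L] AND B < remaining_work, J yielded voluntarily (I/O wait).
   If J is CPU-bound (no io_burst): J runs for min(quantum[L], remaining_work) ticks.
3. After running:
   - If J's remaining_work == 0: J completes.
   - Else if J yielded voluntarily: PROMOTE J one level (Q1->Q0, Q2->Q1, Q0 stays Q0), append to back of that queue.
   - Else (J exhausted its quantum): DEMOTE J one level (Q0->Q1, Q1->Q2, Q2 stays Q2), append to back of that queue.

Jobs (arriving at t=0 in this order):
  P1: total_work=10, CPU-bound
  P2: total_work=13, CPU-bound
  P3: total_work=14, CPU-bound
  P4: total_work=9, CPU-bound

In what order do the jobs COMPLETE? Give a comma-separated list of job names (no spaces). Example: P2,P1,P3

t=0-2: P1@Q0 runs 2, rem=8, quantum used, demote→Q1. Q0=[P2,P3,P4] Q1=[P1] Q2=[]
t=2-4: P2@Q0 runs 2, rem=11, quantum used, demote→Q1. Q0=[P3,P4] Q1=[P1,P2] Q2=[]
t=4-6: P3@Q0 runs 2, rem=12, quantum used, demote→Q1. Q0=[P4] Q1=[P1,P2,P3] Q2=[]
t=6-8: P4@Q0 runs 2, rem=7, quantum used, demote→Q1. Q0=[] Q1=[P1,P2,P3,P4] Q2=[]
t=8-13: P1@Q1 runs 5, rem=3, quantum used, demote→Q2. Q0=[] Q1=[P2,P3,P4] Q2=[P1]
t=13-18: P2@Q1 runs 5, rem=6, quantum used, demote→Q2. Q0=[] Q1=[P3,P4] Q2=[P1,P2]
t=18-23: P3@Q1 runs 5, rem=7, quantum used, demote→Q2. Q0=[] Q1=[P4] Q2=[P1,P2,P3]
t=23-28: P4@Q1 runs 5, rem=2, quantum used, demote→Q2. Q0=[] Q1=[] Q2=[P1,P2,P3,P4]
t=28-31: P1@Q2 runs 3, rem=0, completes. Q0=[] Q1=[] Q2=[P2,P3,P4]
t=31-37: P2@Q2 runs 6, rem=0, completes. Q0=[] Q1=[] Q2=[P3,P4]
t=37-44: P3@Q2 runs 7, rem=0, completes. Q0=[] Q1=[] Q2=[P4]
t=44-46: P4@Q2 runs 2, rem=0, completes. Q0=[] Q1=[] Q2=[]

Answer: P1,P2,P3,P4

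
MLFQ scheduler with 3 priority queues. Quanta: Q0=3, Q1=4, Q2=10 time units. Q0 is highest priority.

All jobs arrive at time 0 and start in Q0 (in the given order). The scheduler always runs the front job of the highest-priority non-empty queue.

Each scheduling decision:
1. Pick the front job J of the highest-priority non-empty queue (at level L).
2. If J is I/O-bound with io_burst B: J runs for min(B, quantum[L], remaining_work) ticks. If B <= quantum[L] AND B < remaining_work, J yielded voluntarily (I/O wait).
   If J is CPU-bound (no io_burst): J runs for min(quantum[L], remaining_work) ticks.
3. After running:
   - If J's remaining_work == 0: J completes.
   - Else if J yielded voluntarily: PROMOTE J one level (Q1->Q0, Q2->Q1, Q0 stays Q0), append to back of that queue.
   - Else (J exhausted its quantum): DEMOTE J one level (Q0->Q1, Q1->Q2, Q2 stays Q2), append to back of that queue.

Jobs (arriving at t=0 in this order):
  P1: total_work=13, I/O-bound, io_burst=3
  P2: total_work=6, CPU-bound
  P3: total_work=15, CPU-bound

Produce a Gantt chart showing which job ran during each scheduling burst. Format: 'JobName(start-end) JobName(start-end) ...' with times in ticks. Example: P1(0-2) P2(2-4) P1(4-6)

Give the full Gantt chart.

t=0-3: P1@Q0 runs 3, rem=10, I/O yield, promote→Q0. Q0=[P2,P3,P1] Q1=[] Q2=[]
t=3-6: P2@Q0 runs 3, rem=3, quantum used, demote→Q1. Q0=[P3,P1] Q1=[P2] Q2=[]
t=6-9: P3@Q0 runs 3, rem=12, quantum used, demote→Q1. Q0=[P1] Q1=[P2,P3] Q2=[]
t=9-12: P1@Q0 runs 3, rem=7, I/O yield, promote→Q0. Q0=[P1] Q1=[P2,P3] Q2=[]
t=12-15: P1@Q0 runs 3, rem=4, I/O yield, promote→Q0. Q0=[P1] Q1=[P2,P3] Q2=[]
t=15-18: P1@Q0 runs 3, rem=1, I/O yield, promote→Q0. Q0=[P1] Q1=[P2,P3] Q2=[]
t=18-19: P1@Q0 runs 1, rem=0, completes. Q0=[] Q1=[P2,P3] Q2=[]
t=19-22: P2@Q1 runs 3, rem=0, completes. Q0=[] Q1=[P3] Q2=[]
t=22-26: P3@Q1 runs 4, rem=8, quantum used, demote→Q2. Q0=[] Q1=[] Q2=[P3]
t=26-34: P3@Q2 runs 8, rem=0, completes. Q0=[] Q1=[] Q2=[]

Answer: P1(0-3) P2(3-6) P3(6-9) P1(9-12) P1(12-15) P1(15-18) P1(18-19) P2(19-22) P3(22-26) P3(26-34)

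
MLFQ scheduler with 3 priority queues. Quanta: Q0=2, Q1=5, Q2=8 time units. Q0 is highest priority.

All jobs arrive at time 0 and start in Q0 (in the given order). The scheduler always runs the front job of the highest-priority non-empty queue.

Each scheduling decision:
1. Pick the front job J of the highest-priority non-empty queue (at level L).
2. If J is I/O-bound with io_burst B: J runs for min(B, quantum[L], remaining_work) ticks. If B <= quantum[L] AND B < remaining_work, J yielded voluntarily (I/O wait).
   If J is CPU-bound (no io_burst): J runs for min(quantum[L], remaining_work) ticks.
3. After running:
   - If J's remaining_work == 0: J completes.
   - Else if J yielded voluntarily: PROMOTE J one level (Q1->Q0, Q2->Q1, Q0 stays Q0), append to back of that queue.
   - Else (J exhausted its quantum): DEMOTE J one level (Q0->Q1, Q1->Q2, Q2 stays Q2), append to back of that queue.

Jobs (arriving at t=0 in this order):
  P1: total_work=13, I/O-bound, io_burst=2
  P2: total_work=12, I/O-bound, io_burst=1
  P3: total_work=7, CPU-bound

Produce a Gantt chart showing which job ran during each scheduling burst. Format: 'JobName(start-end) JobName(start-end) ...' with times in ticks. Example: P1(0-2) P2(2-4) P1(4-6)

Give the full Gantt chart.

Answer: P1(0-2) P2(2-3) P3(3-5) P1(5-7) P2(7-8) P1(8-10) P2(10-11) P1(11-13) P2(13-14) P1(14-16) P2(16-17) P1(17-19) P2(19-20) P1(20-21) P2(21-22) P2(22-23) P2(23-24) P2(24-25) P2(25-26) P2(26-27) P3(27-32)

Derivation:
t=0-2: P1@Q0 runs 2, rem=11, I/O yield, promote→Q0. Q0=[P2,P3,P1] Q1=[] Q2=[]
t=2-3: P2@Q0 runs 1, rem=11, I/O yield, promote→Q0. Q0=[P3,P1,P2] Q1=[] Q2=[]
t=3-5: P3@Q0 runs 2, rem=5, quantum used, demote→Q1. Q0=[P1,P2] Q1=[P3] Q2=[]
t=5-7: P1@Q0 runs 2, rem=9, I/O yield, promote→Q0. Q0=[P2,P1] Q1=[P3] Q2=[]
t=7-8: P2@Q0 runs 1, rem=10, I/O yield, promote→Q0. Q0=[P1,P2] Q1=[P3] Q2=[]
t=8-10: P1@Q0 runs 2, rem=7, I/O yield, promote→Q0. Q0=[P2,P1] Q1=[P3] Q2=[]
t=10-11: P2@Q0 runs 1, rem=9, I/O yield, promote→Q0. Q0=[P1,P2] Q1=[P3] Q2=[]
t=11-13: P1@Q0 runs 2, rem=5, I/O yield, promote→Q0. Q0=[P2,P1] Q1=[P3] Q2=[]
t=13-14: P2@Q0 runs 1, rem=8, I/O yield, promote→Q0. Q0=[P1,P2] Q1=[P3] Q2=[]
t=14-16: P1@Q0 runs 2, rem=3, I/O yield, promote→Q0. Q0=[P2,P1] Q1=[P3] Q2=[]
t=16-17: P2@Q0 runs 1, rem=7, I/O yield, promote→Q0. Q0=[P1,P2] Q1=[P3] Q2=[]
t=17-19: P1@Q0 runs 2, rem=1, I/O yield, promote→Q0. Q0=[P2,P1] Q1=[P3] Q2=[]
t=19-20: P2@Q0 runs 1, rem=6, I/O yield, promote→Q0. Q0=[P1,P2] Q1=[P3] Q2=[]
t=20-21: P1@Q0 runs 1, rem=0, completes. Q0=[P2] Q1=[P3] Q2=[]
t=21-22: P2@Q0 runs 1, rem=5, I/O yield, promote→Q0. Q0=[P2] Q1=[P3] Q2=[]
t=22-23: P2@Q0 runs 1, rem=4, I/O yield, promote→Q0. Q0=[P2] Q1=[P3] Q2=[]
t=23-24: P2@Q0 runs 1, rem=3, I/O yield, promote→Q0. Q0=[P2] Q1=[P3] Q2=[]
t=24-25: P2@Q0 runs 1, rem=2, I/O yield, promote→Q0. Q0=[P2] Q1=[P3] Q2=[]
t=25-26: P2@Q0 runs 1, rem=1, I/O yield, promote→Q0. Q0=[P2] Q1=[P3] Q2=[]
t=26-27: P2@Q0 runs 1, rem=0, completes. Q0=[] Q1=[P3] Q2=[]
t=27-32: P3@Q1 runs 5, rem=0, completes. Q0=[] Q1=[] Q2=[]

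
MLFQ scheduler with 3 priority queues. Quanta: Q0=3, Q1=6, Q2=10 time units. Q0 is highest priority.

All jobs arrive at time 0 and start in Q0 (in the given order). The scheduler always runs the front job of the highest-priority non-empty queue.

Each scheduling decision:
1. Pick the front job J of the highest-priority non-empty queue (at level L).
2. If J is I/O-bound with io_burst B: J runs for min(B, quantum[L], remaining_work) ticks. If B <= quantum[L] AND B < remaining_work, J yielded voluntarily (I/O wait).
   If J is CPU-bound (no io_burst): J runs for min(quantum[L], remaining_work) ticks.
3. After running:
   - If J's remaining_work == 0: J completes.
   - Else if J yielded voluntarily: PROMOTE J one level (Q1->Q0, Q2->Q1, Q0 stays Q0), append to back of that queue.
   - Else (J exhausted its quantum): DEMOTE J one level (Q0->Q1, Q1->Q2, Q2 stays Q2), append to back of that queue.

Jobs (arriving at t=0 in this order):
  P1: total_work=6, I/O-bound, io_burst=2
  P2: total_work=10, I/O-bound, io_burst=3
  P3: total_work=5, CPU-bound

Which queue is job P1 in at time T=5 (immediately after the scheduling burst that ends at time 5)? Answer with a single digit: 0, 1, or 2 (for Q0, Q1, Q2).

Answer: 0

Derivation:
t=0-2: P1@Q0 runs 2, rem=4, I/O yield, promote→Q0. Q0=[P2,P3,P1] Q1=[] Q2=[]
t=2-5: P2@Q0 runs 3, rem=7, I/O yield, promote→Q0. Q0=[P3,P1,P2] Q1=[] Q2=[]
t=5-8: P3@Q0 runs 3, rem=2, quantum used, demote→Q1. Q0=[P1,P2] Q1=[P3] Q2=[]
t=8-10: P1@Q0 runs 2, rem=2, I/O yield, promote→Q0. Q0=[P2,P1] Q1=[P3] Q2=[]
t=10-13: P2@Q0 runs 3, rem=4, I/O yield, promote→Q0. Q0=[P1,P2] Q1=[P3] Q2=[]
t=13-15: P1@Q0 runs 2, rem=0, completes. Q0=[P2] Q1=[P3] Q2=[]
t=15-18: P2@Q0 runs 3, rem=1, I/O yield, promote→Q0. Q0=[P2] Q1=[P3] Q2=[]
t=18-19: P2@Q0 runs 1, rem=0, completes. Q0=[] Q1=[P3] Q2=[]
t=19-21: P3@Q1 runs 2, rem=0, completes. Q0=[] Q1=[] Q2=[]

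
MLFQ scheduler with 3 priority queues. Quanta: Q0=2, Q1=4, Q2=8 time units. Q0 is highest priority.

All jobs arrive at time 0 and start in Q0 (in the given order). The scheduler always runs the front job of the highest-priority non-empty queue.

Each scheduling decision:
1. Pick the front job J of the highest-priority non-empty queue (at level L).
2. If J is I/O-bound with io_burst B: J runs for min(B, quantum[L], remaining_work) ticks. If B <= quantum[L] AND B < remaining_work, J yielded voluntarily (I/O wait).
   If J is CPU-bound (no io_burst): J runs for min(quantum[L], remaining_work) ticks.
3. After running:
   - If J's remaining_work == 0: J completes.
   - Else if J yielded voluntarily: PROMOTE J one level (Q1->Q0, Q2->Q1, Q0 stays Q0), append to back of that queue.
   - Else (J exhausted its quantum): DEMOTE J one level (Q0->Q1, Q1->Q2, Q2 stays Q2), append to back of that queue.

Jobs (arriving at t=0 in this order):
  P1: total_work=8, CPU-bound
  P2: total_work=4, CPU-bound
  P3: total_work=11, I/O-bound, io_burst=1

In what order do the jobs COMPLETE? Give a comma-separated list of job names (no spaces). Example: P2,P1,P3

Answer: P3,P2,P1

Derivation:
t=0-2: P1@Q0 runs 2, rem=6, quantum used, demote→Q1. Q0=[P2,P3] Q1=[P1] Q2=[]
t=2-4: P2@Q0 runs 2, rem=2, quantum used, demote→Q1. Q0=[P3] Q1=[P1,P2] Q2=[]
t=4-5: P3@Q0 runs 1, rem=10, I/O yield, promote→Q0. Q0=[P3] Q1=[P1,P2] Q2=[]
t=5-6: P3@Q0 runs 1, rem=9, I/O yield, promote→Q0. Q0=[P3] Q1=[P1,P2] Q2=[]
t=6-7: P3@Q0 runs 1, rem=8, I/O yield, promote→Q0. Q0=[P3] Q1=[P1,P2] Q2=[]
t=7-8: P3@Q0 runs 1, rem=7, I/O yield, promote→Q0. Q0=[P3] Q1=[P1,P2] Q2=[]
t=8-9: P3@Q0 runs 1, rem=6, I/O yield, promote→Q0. Q0=[P3] Q1=[P1,P2] Q2=[]
t=9-10: P3@Q0 runs 1, rem=5, I/O yield, promote→Q0. Q0=[P3] Q1=[P1,P2] Q2=[]
t=10-11: P3@Q0 runs 1, rem=4, I/O yield, promote→Q0. Q0=[P3] Q1=[P1,P2] Q2=[]
t=11-12: P3@Q0 runs 1, rem=3, I/O yield, promote→Q0. Q0=[P3] Q1=[P1,P2] Q2=[]
t=12-13: P3@Q0 runs 1, rem=2, I/O yield, promote→Q0. Q0=[P3] Q1=[P1,P2] Q2=[]
t=13-14: P3@Q0 runs 1, rem=1, I/O yield, promote→Q0. Q0=[P3] Q1=[P1,P2] Q2=[]
t=14-15: P3@Q0 runs 1, rem=0, completes. Q0=[] Q1=[P1,P2] Q2=[]
t=15-19: P1@Q1 runs 4, rem=2, quantum used, demote→Q2. Q0=[] Q1=[P2] Q2=[P1]
t=19-21: P2@Q1 runs 2, rem=0, completes. Q0=[] Q1=[] Q2=[P1]
t=21-23: P1@Q2 runs 2, rem=0, completes. Q0=[] Q1=[] Q2=[]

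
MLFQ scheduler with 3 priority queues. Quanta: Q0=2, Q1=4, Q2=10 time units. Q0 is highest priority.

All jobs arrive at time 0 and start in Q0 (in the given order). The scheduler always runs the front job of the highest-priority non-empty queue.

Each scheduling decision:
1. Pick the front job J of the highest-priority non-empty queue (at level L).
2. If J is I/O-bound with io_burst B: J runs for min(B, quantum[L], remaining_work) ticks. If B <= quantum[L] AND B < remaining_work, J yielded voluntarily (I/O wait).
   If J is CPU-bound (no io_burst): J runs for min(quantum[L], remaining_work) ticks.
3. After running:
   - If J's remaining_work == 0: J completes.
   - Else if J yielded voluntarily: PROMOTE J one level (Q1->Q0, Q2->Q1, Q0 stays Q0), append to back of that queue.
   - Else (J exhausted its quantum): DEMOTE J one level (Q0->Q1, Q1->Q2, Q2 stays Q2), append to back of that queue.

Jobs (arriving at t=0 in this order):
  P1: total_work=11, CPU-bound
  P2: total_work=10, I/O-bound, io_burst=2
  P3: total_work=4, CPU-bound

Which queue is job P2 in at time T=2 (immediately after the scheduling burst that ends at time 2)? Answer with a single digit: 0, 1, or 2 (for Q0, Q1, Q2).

t=0-2: P1@Q0 runs 2, rem=9, quantum used, demote→Q1. Q0=[P2,P3] Q1=[P1] Q2=[]
t=2-4: P2@Q0 runs 2, rem=8, I/O yield, promote→Q0. Q0=[P3,P2] Q1=[P1] Q2=[]
t=4-6: P3@Q0 runs 2, rem=2, quantum used, demote→Q1. Q0=[P2] Q1=[P1,P3] Q2=[]
t=6-8: P2@Q0 runs 2, rem=6, I/O yield, promote→Q0. Q0=[P2] Q1=[P1,P3] Q2=[]
t=8-10: P2@Q0 runs 2, rem=4, I/O yield, promote→Q0. Q0=[P2] Q1=[P1,P3] Q2=[]
t=10-12: P2@Q0 runs 2, rem=2, I/O yield, promote→Q0. Q0=[P2] Q1=[P1,P3] Q2=[]
t=12-14: P2@Q0 runs 2, rem=0, completes. Q0=[] Q1=[P1,P3] Q2=[]
t=14-18: P1@Q1 runs 4, rem=5, quantum used, demote→Q2. Q0=[] Q1=[P3] Q2=[P1]
t=18-20: P3@Q1 runs 2, rem=0, completes. Q0=[] Q1=[] Q2=[P1]
t=20-25: P1@Q2 runs 5, rem=0, completes. Q0=[] Q1=[] Q2=[]

Answer: 0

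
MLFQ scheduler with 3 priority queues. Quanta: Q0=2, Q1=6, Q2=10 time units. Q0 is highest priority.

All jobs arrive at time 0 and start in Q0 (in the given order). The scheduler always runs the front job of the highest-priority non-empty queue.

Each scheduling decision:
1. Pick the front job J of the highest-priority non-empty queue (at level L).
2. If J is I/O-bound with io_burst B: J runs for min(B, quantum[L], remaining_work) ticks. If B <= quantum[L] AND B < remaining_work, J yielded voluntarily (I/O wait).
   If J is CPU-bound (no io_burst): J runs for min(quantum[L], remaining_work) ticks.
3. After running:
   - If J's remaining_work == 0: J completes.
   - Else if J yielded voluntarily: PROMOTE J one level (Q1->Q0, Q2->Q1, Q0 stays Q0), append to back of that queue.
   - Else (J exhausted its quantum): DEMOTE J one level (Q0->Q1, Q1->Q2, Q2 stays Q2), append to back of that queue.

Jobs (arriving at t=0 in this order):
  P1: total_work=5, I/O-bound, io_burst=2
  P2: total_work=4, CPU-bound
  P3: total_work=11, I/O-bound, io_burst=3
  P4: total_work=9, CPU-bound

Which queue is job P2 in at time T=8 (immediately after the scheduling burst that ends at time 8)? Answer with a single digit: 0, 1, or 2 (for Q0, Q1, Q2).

t=0-2: P1@Q0 runs 2, rem=3, I/O yield, promote→Q0. Q0=[P2,P3,P4,P1] Q1=[] Q2=[]
t=2-4: P2@Q0 runs 2, rem=2, quantum used, demote→Q1. Q0=[P3,P4,P1] Q1=[P2] Q2=[]
t=4-6: P3@Q0 runs 2, rem=9, quantum used, demote→Q1. Q0=[P4,P1] Q1=[P2,P3] Q2=[]
t=6-8: P4@Q0 runs 2, rem=7, quantum used, demote→Q1. Q0=[P1] Q1=[P2,P3,P4] Q2=[]
t=8-10: P1@Q0 runs 2, rem=1, I/O yield, promote→Q0. Q0=[P1] Q1=[P2,P3,P4] Q2=[]
t=10-11: P1@Q0 runs 1, rem=0, completes. Q0=[] Q1=[P2,P3,P4] Q2=[]
t=11-13: P2@Q1 runs 2, rem=0, completes. Q0=[] Q1=[P3,P4] Q2=[]
t=13-16: P3@Q1 runs 3, rem=6, I/O yield, promote→Q0. Q0=[P3] Q1=[P4] Q2=[]
t=16-18: P3@Q0 runs 2, rem=4, quantum used, demote→Q1. Q0=[] Q1=[P4,P3] Q2=[]
t=18-24: P4@Q1 runs 6, rem=1, quantum used, demote→Q2. Q0=[] Q1=[P3] Q2=[P4]
t=24-27: P3@Q1 runs 3, rem=1, I/O yield, promote→Q0. Q0=[P3] Q1=[] Q2=[P4]
t=27-28: P3@Q0 runs 1, rem=0, completes. Q0=[] Q1=[] Q2=[P4]
t=28-29: P4@Q2 runs 1, rem=0, completes. Q0=[] Q1=[] Q2=[]

Answer: 1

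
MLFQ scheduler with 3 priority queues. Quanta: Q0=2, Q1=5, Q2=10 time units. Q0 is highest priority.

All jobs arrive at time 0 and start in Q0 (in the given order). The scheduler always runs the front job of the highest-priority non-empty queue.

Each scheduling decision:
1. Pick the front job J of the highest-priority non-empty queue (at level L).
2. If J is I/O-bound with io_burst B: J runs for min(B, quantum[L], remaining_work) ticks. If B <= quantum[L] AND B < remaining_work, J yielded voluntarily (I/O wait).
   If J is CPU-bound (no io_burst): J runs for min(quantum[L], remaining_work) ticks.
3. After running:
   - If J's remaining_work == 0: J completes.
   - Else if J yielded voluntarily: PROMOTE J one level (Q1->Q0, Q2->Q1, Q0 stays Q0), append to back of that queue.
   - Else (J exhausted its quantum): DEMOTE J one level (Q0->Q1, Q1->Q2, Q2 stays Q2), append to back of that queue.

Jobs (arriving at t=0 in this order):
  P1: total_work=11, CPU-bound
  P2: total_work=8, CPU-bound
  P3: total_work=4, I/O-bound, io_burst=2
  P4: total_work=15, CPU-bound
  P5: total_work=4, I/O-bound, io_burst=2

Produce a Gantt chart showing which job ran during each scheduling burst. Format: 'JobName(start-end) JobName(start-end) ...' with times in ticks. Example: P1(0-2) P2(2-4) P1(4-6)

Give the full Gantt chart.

t=0-2: P1@Q0 runs 2, rem=9, quantum used, demote→Q1. Q0=[P2,P3,P4,P5] Q1=[P1] Q2=[]
t=2-4: P2@Q0 runs 2, rem=6, quantum used, demote→Q1. Q0=[P3,P4,P5] Q1=[P1,P2] Q2=[]
t=4-6: P3@Q0 runs 2, rem=2, I/O yield, promote→Q0. Q0=[P4,P5,P3] Q1=[P1,P2] Q2=[]
t=6-8: P4@Q0 runs 2, rem=13, quantum used, demote→Q1. Q0=[P5,P3] Q1=[P1,P2,P4] Q2=[]
t=8-10: P5@Q0 runs 2, rem=2, I/O yield, promote→Q0. Q0=[P3,P5] Q1=[P1,P2,P4] Q2=[]
t=10-12: P3@Q0 runs 2, rem=0, completes. Q0=[P5] Q1=[P1,P2,P4] Q2=[]
t=12-14: P5@Q0 runs 2, rem=0, completes. Q0=[] Q1=[P1,P2,P4] Q2=[]
t=14-19: P1@Q1 runs 5, rem=4, quantum used, demote→Q2. Q0=[] Q1=[P2,P4] Q2=[P1]
t=19-24: P2@Q1 runs 5, rem=1, quantum used, demote→Q2. Q0=[] Q1=[P4] Q2=[P1,P2]
t=24-29: P4@Q1 runs 5, rem=8, quantum used, demote→Q2. Q0=[] Q1=[] Q2=[P1,P2,P4]
t=29-33: P1@Q2 runs 4, rem=0, completes. Q0=[] Q1=[] Q2=[P2,P4]
t=33-34: P2@Q2 runs 1, rem=0, completes. Q0=[] Q1=[] Q2=[P4]
t=34-42: P4@Q2 runs 8, rem=0, completes. Q0=[] Q1=[] Q2=[]

Answer: P1(0-2) P2(2-4) P3(4-6) P4(6-8) P5(8-10) P3(10-12) P5(12-14) P1(14-19) P2(19-24) P4(24-29) P1(29-33) P2(33-34) P4(34-42)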